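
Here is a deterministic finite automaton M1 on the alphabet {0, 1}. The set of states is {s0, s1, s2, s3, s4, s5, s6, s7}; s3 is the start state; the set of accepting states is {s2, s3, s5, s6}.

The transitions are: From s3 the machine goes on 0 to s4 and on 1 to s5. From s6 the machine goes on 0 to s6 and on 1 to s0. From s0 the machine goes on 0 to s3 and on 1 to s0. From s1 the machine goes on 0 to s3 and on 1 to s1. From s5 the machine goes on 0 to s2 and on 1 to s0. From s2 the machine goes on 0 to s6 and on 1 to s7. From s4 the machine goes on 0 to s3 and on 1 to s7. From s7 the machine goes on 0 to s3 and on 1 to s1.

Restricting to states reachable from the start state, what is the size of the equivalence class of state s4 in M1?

P0 = {s2,s3,s5,s6} | {s0,s1,s4,s7}.
Refine {s2,s3,s5,s6} on symbol 0: members go to different blocks, giving {s2,s5,s6} and {s3}.
No further refinement is possible. Final partition (3 blocks): {s2,s5,s6} | {s0,s1,s4,s7} | {s3}.
The equivalence class containing s4 is {s0,s1,s4,s7}, of size 4.

4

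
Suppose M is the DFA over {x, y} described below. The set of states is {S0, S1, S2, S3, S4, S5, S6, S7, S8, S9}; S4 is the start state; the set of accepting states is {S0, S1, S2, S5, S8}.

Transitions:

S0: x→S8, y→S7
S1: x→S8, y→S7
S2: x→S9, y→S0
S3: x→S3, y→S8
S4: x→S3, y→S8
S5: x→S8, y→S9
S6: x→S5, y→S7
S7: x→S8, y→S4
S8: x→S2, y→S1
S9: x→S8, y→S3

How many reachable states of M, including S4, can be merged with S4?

Reachable states from the start: {S0,S1,S2,S3,S4,S7,S8,S9}. Unreachable: {S5,S6} — drop them.
Start with accepting vs non-accepting: {S0,S1,S2,S8} | {S3,S4,S7,S9}.
Split {S0,S1,S2,S8} by δ(·,x) → {S0,S1,S8} and {S2}.
On input x, block {S0,S1,S8} splits into {S0,S1} and {S8}.
Split {S3,S4,S7,S9} by δ(·,x) → {S3,S4} and {S7,S9}.
No further refinement is possible. Final partition (5 blocks): {S0,S1} | {S3,S4} | {S2} | {S8} | {S7,S9}.
State S4 belongs to the block {S3,S4}, which has 2 states.

2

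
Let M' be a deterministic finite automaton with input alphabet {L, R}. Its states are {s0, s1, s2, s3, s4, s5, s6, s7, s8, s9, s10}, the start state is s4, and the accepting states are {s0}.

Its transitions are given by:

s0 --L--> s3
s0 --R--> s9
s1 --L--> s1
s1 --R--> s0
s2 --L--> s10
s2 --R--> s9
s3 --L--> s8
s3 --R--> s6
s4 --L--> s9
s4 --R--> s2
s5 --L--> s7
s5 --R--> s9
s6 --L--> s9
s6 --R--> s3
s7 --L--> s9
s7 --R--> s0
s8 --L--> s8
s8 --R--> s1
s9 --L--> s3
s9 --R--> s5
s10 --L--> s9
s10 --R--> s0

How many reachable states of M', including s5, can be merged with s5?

P0 = {s0} | {s1,s2,s3,s4,s5,s6,s7,s8,s9,s10}.
Refine {s1,s2,s3,s4,s5,s6,s7,s8,s9,s10} on symbol R: members go to different blocks, giving {s2,s3,s4,s5,s6,s8,s9} and {s1,s7,s10}.
Split {s2,s3,s4,s5,s6,s8,s9} by δ(·,L) → {s3,s4,s6,s8,s9} and {s2,s5}.
Split {s3,s4,s6,s8,s9} by δ(·,R) → {s3,s6} and {s4,s9} and {s8}.
On input L, block {s3,s6} splits into {s3} and {s6}.
Refine {s1,s7,s10} on symbol L: members go to different blocks, giving {s7,s10} and {s1}.
Split {s4,s9} by δ(·,L) → {s4} and {s9}.
No further refinement is possible. Final partition (9 blocks): {s0} | {s3} | {s7,s10} | {s2,s5} | {s4} | {s8} | {s6} | {s1} | {s9}.
State s5 belongs to the block {s2,s5}, which has 2 states.

2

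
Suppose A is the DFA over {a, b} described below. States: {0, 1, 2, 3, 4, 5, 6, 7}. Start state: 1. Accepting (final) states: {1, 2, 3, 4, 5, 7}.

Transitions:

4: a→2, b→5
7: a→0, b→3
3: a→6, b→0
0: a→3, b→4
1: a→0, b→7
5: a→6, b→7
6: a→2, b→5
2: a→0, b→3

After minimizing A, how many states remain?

7

Every state is reachable, so we keep all 8.
P0 = {1,2,3,4,5,7} | {0,6}.
On input a, block {1,2,3,4,5,7} splits into {1,2,3,5,7} and {4}.
Split {1,2,3,5,7} by δ(·,b) → {1,2,5,7} and {3}.
Split {1,2,5,7} by δ(·,b) → {1,5} and {2,7}.
Split {0,6} by δ(·,a) → {0} and {6}.
On input a, block {1,5} splits into {1} and {5}.
The partition is now stable with 7 blocks: {1} | {0} | {4} | {3} | {2,7} | {6} | {5}.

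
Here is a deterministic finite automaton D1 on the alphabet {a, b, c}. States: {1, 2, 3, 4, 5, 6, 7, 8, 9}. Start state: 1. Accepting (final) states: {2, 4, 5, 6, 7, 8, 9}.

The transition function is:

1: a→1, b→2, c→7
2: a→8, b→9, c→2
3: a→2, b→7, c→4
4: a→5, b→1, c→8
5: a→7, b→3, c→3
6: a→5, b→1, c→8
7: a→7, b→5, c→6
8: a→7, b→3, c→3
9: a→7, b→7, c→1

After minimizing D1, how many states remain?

7

P0 = {2,4,5,6,7,8,9} | {1,3}.
Split {2,4,5,6,7,8,9} by δ(·,b) → {4,5,6,8} and {2,7,9}.
Refine {4,5,6,8} on symbol a: members go to different blocks, giving {4,6} and {5,8}.
Refine {1,3} on symbol a: members go to different blocks, giving {1} and {3}.
On input a, block {2,7,9} splits into {7,9} and {2}.
Refine {7,9} on symbol b: members go to different blocks, giving {7} and {9}.
No further refinement is possible. Final partition (7 blocks): {4,6} | {1} | {7} | {5,8} | {3} | {2} | {9}.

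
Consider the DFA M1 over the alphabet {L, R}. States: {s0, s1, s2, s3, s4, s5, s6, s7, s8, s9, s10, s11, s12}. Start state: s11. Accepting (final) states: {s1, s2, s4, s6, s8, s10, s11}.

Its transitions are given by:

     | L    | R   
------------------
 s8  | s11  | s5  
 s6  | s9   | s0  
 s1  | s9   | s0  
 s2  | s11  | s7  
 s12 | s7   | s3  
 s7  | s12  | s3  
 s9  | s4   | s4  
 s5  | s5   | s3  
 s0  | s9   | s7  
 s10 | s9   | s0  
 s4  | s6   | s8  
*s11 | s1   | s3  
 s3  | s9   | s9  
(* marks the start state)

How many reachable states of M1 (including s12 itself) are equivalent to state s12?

Reachable states from the start: {s0,s1,s3,s4,s5,s6,s7,s8,s9,s11,s12}. Unreachable: {s2,s10} — drop them.
Initial partition by acceptance: {s1,s4,s6,s8,s11} | {s0,s3,s5,s7,s9,s12}.
Refine {s1,s4,s6,s8,s11} on symbol L: members go to different blocks, giving {s4,s8,s11} and {s1,s6}.
Refine {s4,s8,s11} on symbol L: members go to different blocks, giving {s4,s11} and {s8}.
Refine {s4,s11} on symbol R: members go to different blocks, giving {s4} and {s11}.
On input L, block {s0,s3,s5,s7,s9,s12} splits into {s0,s3,s5,s7,s12} and {s9}.
Refine {s0,s3,s5,s7,s12} on symbol L: members go to different blocks, giving {s5,s7,s12} and {s0,s3}.
Split {s0,s3} by δ(·,R) → {s0} and {s3}.
No further refinement is possible. Final partition (8 blocks): {s4} | {s5,s7,s12} | {s1,s6} | {s8} | {s11} | {s9} | {s0} | {s3}.
State s12 belongs to the block {s5,s7,s12}, which has 3 states.

3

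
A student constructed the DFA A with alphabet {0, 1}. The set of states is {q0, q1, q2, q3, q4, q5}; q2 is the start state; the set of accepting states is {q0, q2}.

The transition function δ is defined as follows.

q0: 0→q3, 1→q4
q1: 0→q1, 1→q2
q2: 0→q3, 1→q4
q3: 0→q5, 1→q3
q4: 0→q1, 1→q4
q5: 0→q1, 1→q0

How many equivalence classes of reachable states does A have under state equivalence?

Initial partition by acceptance: {q0,q2} | {q1,q3,q4,q5}.
On input 1, block {q1,q3,q4,q5} splits into {q1,q5} and {q3,q4}.
The partition is now stable with 3 blocks: {q0,q2} | {q1,q5} | {q3,q4}.

3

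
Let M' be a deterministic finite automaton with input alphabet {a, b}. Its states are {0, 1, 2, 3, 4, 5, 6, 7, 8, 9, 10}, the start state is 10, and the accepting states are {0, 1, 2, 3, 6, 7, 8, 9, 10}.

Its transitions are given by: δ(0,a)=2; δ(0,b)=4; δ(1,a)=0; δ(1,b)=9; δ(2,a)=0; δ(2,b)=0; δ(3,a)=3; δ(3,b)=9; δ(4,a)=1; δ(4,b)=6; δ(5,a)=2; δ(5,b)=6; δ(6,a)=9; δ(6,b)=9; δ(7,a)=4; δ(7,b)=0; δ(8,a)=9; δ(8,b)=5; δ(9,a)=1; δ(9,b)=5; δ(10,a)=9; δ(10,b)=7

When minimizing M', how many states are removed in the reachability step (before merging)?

2

Starting at 10 and following transitions, the reachable set is {0, 1, 2, 4, 5, 6, 7, 9, 10}. That leaves 3, 8 unreachable — 2 in total.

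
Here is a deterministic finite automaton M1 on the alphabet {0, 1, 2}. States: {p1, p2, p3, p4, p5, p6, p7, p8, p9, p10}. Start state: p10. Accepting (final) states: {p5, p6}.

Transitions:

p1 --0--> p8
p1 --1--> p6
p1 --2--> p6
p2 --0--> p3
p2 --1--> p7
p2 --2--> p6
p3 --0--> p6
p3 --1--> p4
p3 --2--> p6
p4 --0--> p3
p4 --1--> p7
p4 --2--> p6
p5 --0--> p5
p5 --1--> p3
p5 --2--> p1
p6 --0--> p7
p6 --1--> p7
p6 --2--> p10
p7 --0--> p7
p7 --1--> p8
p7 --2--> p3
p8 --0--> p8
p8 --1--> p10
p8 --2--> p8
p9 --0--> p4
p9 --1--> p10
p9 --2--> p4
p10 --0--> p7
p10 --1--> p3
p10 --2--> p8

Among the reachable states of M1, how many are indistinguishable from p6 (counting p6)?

1

First remove the unreachable states {p1,p2,p5,p9}; 6 states remain.
Initial partition by acceptance: {p6} | {p3,p4,p7,p8,p10}.
Refine {p3,p4,p7,p8,p10} on symbol 0: members go to different blocks, giving {p4,p7,p8,p10} and {p3}.
Refine {p4,p7,p8,p10} on symbol 0: members go to different blocks, giving {p7,p8,p10} and {p4}.
Split {p7,p8,p10} by δ(·,1) → {p7,p8} and {p10}.
Refine {p7,p8} on symbol 1: members go to different blocks, giving {p7} and {p8}.
Stable partition: {p6} | {p7} | {p3} | {p4} | {p10} | {p8} — 6 equivalence classes.
State p6 belongs to the block {p6}, which has 1 states.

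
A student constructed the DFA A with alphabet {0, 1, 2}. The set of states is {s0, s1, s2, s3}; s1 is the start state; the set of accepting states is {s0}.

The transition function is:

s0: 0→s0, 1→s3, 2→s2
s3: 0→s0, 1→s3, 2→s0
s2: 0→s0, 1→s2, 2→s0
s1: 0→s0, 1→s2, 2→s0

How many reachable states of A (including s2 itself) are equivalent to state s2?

P0 = {s0} | {s1,s2,s3}.
Stable partition: {s0} | {s1,s2,s3} — 2 equivalence classes.
The equivalence class containing s2 is {s1,s2,s3}, of size 3.

3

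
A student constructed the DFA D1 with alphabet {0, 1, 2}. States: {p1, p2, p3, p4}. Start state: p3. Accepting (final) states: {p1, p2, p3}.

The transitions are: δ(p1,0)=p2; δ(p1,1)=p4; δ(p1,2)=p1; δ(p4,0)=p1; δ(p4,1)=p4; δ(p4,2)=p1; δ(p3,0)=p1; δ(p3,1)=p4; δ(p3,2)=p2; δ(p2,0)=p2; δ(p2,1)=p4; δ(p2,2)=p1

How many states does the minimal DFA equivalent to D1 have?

Start with accepting vs non-accepting: {p1,p2,p3} | {p4}.
No further refinement is possible. Final partition (2 blocks): {p1,p2,p3} | {p4}.

2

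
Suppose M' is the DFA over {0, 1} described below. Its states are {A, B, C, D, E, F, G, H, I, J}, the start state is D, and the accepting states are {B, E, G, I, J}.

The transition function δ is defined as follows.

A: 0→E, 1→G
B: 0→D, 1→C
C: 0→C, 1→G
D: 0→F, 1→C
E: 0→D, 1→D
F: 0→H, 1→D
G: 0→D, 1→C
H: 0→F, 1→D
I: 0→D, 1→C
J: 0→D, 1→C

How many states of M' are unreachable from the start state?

5

BFS from D reaches {C, D, F, G, H}; the 5 state(s) A, B, E, I, J are never visited.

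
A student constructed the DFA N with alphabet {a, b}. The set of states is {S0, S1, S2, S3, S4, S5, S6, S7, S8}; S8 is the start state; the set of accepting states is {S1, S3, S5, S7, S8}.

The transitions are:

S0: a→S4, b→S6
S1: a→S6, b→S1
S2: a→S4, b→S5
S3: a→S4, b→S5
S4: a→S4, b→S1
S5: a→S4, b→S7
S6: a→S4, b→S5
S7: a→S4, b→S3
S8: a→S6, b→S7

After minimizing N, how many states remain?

2

First remove the unreachable states {S0,S2}; 7 states remain.
P0 = {S1,S3,S5,S7,S8} | {S4,S6}.
No further refinement is possible. Final partition (2 blocks): {S1,S3,S5,S7,S8} | {S4,S6}.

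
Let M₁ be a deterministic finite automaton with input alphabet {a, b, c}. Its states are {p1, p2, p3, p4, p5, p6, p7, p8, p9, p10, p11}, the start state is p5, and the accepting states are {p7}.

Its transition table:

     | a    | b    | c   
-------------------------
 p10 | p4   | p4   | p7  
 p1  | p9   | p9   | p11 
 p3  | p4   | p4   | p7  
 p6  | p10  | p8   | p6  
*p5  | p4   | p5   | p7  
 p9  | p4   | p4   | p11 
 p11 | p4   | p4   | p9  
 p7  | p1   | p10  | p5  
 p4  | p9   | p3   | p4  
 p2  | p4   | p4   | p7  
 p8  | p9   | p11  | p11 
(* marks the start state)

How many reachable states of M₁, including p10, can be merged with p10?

2

First remove the unreachable states {p2,p6,p8}; 8 states remain.
Start with accepting vs non-accepting: {p7} | {p1,p3,p4,p5,p9,p10,p11}.
Refine {p1,p3,p4,p5,p9,p10,p11} on symbol c: members go to different blocks, giving {p1,p4,p9,p11} and {p3,p5,p10}.
Refine {p1,p4,p9,p11} on symbol b: members go to different blocks, giving {p1,p9,p11} and {p4}.
On input a, block {p1,p9,p11} splits into {p9,p11} and {p1}.
Refine {p3,p5,p10} on symbol b: members go to different blocks, giving {p3,p10} and {p5}.
No further refinement is possible. Final partition (6 blocks): {p7} | {p9,p11} | {p3,p10} | {p4} | {p1} | {p5}.
State p10 belongs to the block {p3,p10}, which has 2 states.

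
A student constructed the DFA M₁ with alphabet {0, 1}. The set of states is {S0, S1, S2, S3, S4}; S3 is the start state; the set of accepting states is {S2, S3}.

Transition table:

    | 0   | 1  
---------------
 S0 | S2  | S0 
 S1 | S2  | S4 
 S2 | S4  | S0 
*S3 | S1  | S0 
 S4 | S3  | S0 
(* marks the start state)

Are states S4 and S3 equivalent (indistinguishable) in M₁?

Every state is reachable, so we keep all 5.
Start with accepting vs non-accepting: {S2,S3} | {S0,S1,S4}.
Stable partition: {S2,S3} | {S0,S1,S4} — 2 equivalence classes.
S4 and S3 end up in different blocks, so they are distinguishable. For instance, the string 'ε' is accepted from only S3.

No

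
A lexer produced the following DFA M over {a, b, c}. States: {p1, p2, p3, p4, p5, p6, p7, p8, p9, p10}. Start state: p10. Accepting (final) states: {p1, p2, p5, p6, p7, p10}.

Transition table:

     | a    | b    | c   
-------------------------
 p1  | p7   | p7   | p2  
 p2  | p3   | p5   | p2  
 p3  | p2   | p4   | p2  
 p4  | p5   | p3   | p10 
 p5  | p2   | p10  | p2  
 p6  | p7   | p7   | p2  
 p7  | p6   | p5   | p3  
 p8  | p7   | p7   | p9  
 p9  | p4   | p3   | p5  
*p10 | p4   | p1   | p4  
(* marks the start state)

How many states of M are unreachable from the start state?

BFS from p10 reaches {p1, p2, p3, p4, p5, p6, p7, p10}; the 2 state(s) p8, p9 are never visited.

2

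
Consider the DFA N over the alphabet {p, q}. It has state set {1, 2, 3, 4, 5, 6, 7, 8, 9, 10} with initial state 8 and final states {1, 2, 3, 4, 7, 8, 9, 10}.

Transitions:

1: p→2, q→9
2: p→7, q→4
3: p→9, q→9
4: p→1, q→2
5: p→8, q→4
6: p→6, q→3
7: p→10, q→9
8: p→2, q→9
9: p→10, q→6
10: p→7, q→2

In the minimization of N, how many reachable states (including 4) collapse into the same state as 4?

First remove the unreachable states {5}; 9 states remain.
Initial partition by acceptance: {1,2,3,4,7,8,9,10} | {6}.
Split {1,2,3,4,7,8,9,10} by δ(·,q) → {1,2,3,4,7,8,10} and {9}.
Split {1,2,3,4,7,8,10} by δ(·,p) → {1,2,4,7,8,10} and {3}.
Refine {1,2,4,7,8,10} on symbol q: members go to different blocks, giving {1,7,8} and {2,4,10}.
Stable partition: {1,7,8} | {6} | {9} | {3} | {2,4,10} — 5 equivalence classes.
The equivalence class containing 4 is {2,4,10}, of size 3.

3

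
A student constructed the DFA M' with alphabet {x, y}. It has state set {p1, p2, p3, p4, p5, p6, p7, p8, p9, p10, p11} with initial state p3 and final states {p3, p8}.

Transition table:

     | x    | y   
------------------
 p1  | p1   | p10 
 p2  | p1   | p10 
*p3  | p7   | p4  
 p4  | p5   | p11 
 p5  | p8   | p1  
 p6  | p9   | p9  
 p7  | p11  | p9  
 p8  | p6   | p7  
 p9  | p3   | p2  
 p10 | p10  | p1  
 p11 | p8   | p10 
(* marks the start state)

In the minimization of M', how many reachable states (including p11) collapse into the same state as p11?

Every state is reachable, so we keep all 11.
Initial partition by acceptance: {p3,p8} | {p1,p2,p4,p5,p6,p7,p9,p10,p11}.
On input x, block {p1,p2,p4,p5,p6,p7,p9,p10,p11} splits into {p1,p2,p4,p6,p7,p10} and {p5,p9,p11}.
Refine {p1,p2,p4,p6,p7,p10} on symbol x: members go to different blocks, giving {p1,p2,p10} and {p4,p6,p7}.
No further refinement is possible. Final partition (4 blocks): {p3,p8} | {p1,p2,p10} | {p5,p9,p11} | {p4,p6,p7}.
The equivalence class containing p11 is {p5,p9,p11}, of size 3.

3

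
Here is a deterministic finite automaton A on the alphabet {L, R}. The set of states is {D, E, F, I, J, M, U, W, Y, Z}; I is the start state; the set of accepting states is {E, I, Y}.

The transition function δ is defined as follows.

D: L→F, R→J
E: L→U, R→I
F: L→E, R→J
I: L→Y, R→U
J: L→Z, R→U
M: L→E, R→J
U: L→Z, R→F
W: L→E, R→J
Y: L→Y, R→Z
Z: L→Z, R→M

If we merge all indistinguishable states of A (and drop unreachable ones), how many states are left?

5

States {D,W} cannot be reached from the start state, so discard them.
Initial partition by acceptance: {E,I,Y} | {F,J,M,U,Z}.
Refine {E,I,Y} on symbol L: members go to different blocks, giving {I,Y} and {E}.
On input L, block {F,J,M,U,Z} splits into {J,U,Z} and {F,M}.
Refine {J,U,Z} on symbol R: members go to different blocks, giving {U,Z} and {J}.
The partition is now stable with 5 blocks: {I,Y} | {U,Z} | {E} | {F,M} | {J}.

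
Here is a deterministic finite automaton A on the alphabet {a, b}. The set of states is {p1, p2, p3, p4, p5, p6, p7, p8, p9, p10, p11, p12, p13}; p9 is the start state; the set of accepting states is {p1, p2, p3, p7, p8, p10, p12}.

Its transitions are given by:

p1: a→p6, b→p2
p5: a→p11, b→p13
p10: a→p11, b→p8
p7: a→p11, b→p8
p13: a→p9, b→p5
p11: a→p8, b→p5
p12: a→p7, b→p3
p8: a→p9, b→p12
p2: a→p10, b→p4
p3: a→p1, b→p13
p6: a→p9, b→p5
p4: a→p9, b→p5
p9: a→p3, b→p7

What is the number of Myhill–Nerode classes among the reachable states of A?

10

All states are reachable from the start state.
Start with accepting vs non-accepting: {p1,p2,p3,p7,p8,p10,p12} | {p4,p5,p6,p9,p11,p13}.
On input a, block {p1,p2,p3,p7,p8,p10,p12} splits into {p1,p7,p8,p10} and {p2,p3,p12}.
Refine {p1,p7,p8,p10} on symbol b: members go to different blocks, giving {p1,p8} and {p7,p10}.
Split {p4,p5,p6,p9,p11,p13} by δ(·,a) → {p4,p5,p6,p13} and {p9} and {p11}.
Refine {p1,p8} on symbol a: members go to different blocks, giving {p1} and {p8}.
Refine {p4,p5,p6,p13} on symbol a: members go to different blocks, giving {p4,p6,p13} and {p5}.
Refine {p2,p3,p12} on symbol a: members go to different blocks, giving {p2,p12} and {p3}.
Refine {p2,p12} on symbol b: members go to different blocks, giving {p2} and {p12}.
The partition is now stable with 10 blocks: {p1} | {p4,p6,p13} | {p2} | {p7,p10} | {p9} | {p11} | {p8} | {p5} | {p3} | {p12}.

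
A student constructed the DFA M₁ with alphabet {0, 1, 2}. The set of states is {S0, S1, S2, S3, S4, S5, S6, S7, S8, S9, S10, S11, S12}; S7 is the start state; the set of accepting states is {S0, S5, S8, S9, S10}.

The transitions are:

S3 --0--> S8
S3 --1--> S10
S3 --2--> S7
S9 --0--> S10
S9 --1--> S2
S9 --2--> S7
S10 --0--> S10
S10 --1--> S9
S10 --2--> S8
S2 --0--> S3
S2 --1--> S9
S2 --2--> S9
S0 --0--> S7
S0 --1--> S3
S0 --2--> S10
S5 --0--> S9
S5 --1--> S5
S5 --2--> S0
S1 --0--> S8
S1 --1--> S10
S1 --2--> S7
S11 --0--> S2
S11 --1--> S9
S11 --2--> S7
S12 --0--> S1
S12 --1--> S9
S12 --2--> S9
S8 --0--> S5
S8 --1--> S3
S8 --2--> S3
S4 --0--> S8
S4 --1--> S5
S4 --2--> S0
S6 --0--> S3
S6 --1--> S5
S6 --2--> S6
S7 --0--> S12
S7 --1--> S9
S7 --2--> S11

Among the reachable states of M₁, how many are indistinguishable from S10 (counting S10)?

1

Reachable states from the start: {S0,S1,S2,S3,S5,S7,S8,S9,S10,S11,S12}. Unreachable: {S4,S6} — drop them.
P0 = {S0,S5,S8,S9,S10} | {S1,S2,S3,S7,S11,S12}.
On input 0, block {S0,S5,S8,S9,S10} splits into {S5,S8,S9,S10} and {S0}.
On input 1, block {S5,S8,S9,S10} splits into {S5,S10} and {S8,S9}.
On input 0, block {S5,S10} splits into {S5} and {S10}.
On input 0, block {S1,S2,S3,S7,S11,S12} splits into {S2,S7,S11,S12} and {S1,S3}.
Split {S2,S7,S11,S12} by δ(·,0) → {S2,S12} and {S7,S11}.
Split {S8,S9} by δ(·,0) → {S8} and {S9}.
The partition is now stable with 8 blocks: {S5} | {S2,S12} | {S0} | {S8} | {S10} | {S1,S3} | {S7,S11} | {S9}.
The equivalence class containing S10 is {S10}, of size 1.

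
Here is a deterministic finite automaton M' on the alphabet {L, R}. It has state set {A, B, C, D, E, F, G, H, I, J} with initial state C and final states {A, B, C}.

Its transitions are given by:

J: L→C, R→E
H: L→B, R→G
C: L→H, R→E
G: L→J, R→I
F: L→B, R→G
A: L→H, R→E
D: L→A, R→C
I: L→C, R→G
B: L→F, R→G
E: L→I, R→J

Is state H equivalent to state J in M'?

States {A,D} cannot be reached from the start state, so discard them.
Initial partition by acceptance: {B,C} | {E,F,G,H,I,J}.
Split {E,F,G,H,I,J} by δ(·,L) → {F,H,I,J} and {E,G}.
The partition is now stable with 3 blocks: {B,C} | {F,H,I,J} | {E,G}.
H and J lie in the same block of the stable partition, so they are equivalent — no string distinguishes them.

Yes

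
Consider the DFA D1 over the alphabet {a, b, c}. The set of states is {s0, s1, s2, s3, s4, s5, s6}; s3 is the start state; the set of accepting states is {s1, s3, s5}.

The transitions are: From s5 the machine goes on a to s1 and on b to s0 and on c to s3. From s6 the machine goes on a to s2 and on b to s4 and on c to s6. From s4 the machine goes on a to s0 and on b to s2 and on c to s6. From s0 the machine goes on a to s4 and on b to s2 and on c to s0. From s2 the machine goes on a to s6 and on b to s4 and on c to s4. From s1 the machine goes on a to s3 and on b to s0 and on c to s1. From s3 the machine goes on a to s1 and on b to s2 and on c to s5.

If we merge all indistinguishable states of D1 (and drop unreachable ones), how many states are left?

Every state is reachable, so we keep all 7.
Initial partition by acceptance: {s1,s3,s5} | {s0,s2,s4,s6}.
The partition is now stable with 2 blocks: {s1,s3,s5} | {s0,s2,s4,s6}.

2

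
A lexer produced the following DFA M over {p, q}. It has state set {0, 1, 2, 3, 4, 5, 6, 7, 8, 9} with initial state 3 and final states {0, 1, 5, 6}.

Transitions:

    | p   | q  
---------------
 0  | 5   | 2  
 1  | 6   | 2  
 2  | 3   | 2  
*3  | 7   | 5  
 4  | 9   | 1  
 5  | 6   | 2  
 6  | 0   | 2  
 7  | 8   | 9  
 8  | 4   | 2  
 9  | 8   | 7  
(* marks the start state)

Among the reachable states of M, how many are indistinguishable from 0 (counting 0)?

Every state is reachable, so we keep all 10.
Start with accepting vs non-accepting: {0,1,5,6} | {2,3,4,7,8,9}.
On input q, block {2,3,4,7,8,9} splits into {2,7,8,9} and {3,4}.
On input p, block {2,7,8,9} splits into {2,8} and {7,9}.
The partition is now stable with 4 blocks: {0,1,5,6} | {2,8} | {3,4} | {7,9}.
The equivalence class containing 0 is {0,1,5,6}, of size 4.

4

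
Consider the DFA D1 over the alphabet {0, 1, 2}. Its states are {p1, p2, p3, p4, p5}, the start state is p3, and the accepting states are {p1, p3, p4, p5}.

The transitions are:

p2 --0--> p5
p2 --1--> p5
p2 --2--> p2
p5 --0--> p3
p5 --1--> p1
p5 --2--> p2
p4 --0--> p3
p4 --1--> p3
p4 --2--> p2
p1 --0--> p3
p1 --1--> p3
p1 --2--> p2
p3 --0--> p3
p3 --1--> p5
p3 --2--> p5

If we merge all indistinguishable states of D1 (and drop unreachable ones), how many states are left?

4

Reachable states from the start: {p1,p2,p3,p5}. Unreachable: {p4} — drop them.
Initial partition by acceptance: {p1,p3,p5} | {p2}.
Refine {p1,p3,p5} on symbol 2: members go to different blocks, giving {p1,p5} and {p3}.
On input 1, block {p1,p5} splits into {p1} and {p5}.
Stable partition: {p1} | {p2} | {p3} | {p5} — 4 equivalence classes.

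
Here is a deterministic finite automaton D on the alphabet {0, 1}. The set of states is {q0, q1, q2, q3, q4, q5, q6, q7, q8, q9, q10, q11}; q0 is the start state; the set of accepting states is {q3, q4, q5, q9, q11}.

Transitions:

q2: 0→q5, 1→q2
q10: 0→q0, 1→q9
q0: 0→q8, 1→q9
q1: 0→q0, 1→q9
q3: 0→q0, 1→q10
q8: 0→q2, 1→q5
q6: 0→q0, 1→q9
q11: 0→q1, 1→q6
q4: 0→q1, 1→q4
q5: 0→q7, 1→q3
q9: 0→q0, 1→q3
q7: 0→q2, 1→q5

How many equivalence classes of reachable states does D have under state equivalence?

7

Reachable states from the start: {q0,q2,q3,q5,q7,q8,q9,q10}. Unreachable: {q1,q4,q6,q11} — drop them.
Start with accepting vs non-accepting: {q3,q5,q9} | {q0,q2,q7,q8,q10}.
On input 1, block {q3,q5,q9} splits into {q5,q9} and {q3}.
On input 0, block {q0,q2,q7,q8,q10} splits into {q0,q7,q8,q10} and {q2}.
On input 0, block {q0,q7,q8,q10} splits into {q0,q10} and {q7,q8}.
Split {q5,q9} by δ(·,0) → {q5} and {q9}.
Refine {q0,q10} on symbol 0: members go to different blocks, giving {q0} and {q10}.
Stable partition: {q5} | {q0} | {q3} | {q2} | {q7,q8} | {q9} | {q10} — 7 equivalence classes.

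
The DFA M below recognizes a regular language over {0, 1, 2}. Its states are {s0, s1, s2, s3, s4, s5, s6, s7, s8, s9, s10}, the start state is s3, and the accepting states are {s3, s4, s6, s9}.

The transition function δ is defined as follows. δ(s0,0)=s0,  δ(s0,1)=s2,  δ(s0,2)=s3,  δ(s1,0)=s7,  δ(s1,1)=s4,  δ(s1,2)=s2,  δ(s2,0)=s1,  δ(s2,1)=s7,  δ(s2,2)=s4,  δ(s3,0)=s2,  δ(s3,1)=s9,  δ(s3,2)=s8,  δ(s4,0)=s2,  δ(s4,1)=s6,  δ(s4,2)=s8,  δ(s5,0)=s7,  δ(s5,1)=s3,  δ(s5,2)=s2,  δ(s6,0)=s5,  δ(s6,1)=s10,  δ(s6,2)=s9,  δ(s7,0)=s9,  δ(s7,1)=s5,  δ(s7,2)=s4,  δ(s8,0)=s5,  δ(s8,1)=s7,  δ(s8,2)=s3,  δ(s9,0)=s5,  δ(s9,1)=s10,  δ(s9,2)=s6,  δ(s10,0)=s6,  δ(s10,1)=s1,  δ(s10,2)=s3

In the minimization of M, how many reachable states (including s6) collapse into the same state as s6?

2

Reachable states from the start: {s1,s2,s3,s4,s5,s6,s7,s8,s9,s10}. Unreachable: {s0} — drop them.
P0 = {s3,s4,s6,s9} | {s1,s2,s5,s7,s8,s10}.
Split {s3,s4,s6,s9} by δ(·,1) → {s3,s4} and {s6,s9}.
On input 0, block {s1,s2,s5,s7,s8,s10} splits into {s1,s2,s5,s8} and {s7,s10}.
On input 0, block {s1,s2,s5,s8} splits into {s1,s5} and {s2,s8}.
Stable partition: {s3,s4} | {s1,s5} | {s6,s9} | {s7,s10} | {s2,s8} — 5 equivalence classes.
State s6 belongs to the block {s6,s9}, which has 2 states.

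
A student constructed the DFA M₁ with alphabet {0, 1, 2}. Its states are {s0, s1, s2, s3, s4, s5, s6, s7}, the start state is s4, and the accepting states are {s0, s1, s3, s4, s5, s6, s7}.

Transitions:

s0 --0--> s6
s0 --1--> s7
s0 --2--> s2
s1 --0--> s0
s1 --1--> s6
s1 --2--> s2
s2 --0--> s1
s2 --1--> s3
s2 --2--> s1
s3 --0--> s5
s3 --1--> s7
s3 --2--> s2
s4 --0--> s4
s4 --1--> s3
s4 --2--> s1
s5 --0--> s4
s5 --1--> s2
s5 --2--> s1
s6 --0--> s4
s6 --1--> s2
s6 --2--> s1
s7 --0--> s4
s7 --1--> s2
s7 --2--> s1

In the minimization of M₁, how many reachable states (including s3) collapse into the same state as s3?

2

All states are reachable from the start state.
Initial partition by acceptance: {s0,s1,s3,s4,s5,s6,s7} | {s2}.
Split {s0,s1,s3,s4,s5,s6,s7} by δ(·,1) → {s0,s1,s3,s4} and {s5,s6,s7}.
Refine {s0,s1,s3,s4} on symbol 0: members go to different blocks, giving {s0,s3} and {s1,s4}.
On input 0, block {s1,s4} splits into {s1} and {s4}.
The partition is now stable with 5 blocks: {s0,s3} | {s2} | {s5,s6,s7} | {s1} | {s4}.
State s3 belongs to the block {s0,s3}, which has 2 states.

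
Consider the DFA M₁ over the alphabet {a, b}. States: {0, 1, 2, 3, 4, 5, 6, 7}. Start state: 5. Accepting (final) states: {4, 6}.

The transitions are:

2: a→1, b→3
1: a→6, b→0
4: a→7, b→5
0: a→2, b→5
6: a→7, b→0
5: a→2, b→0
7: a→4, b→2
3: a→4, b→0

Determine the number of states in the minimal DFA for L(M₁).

5

All states are reachable from the start state.
Start with accepting vs non-accepting: {4,6} | {0,1,2,3,5,7}.
Split {0,1,2,3,5,7} by δ(·,a) → {0,2,5} and {1,3,7}.
On input a, block {0,2,5} splits into {0,5} and {2}.
Split {1,3,7} by δ(·,b) → {1,3} and {7}.
No further refinement is possible. Final partition (5 blocks): {4,6} | {0,5} | {1,3} | {2} | {7}.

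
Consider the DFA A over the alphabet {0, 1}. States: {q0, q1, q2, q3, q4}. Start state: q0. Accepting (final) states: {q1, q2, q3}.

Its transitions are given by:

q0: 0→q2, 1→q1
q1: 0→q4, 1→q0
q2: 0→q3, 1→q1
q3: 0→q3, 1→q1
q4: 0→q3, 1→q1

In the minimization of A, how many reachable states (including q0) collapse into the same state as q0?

Every state is reachable, so we keep all 5.
P0 = {q1,q2,q3} | {q0,q4}.
Split {q1,q2,q3} by δ(·,0) → {q2,q3} and {q1}.
Stable partition: {q2,q3} | {q0,q4} | {q1} — 3 equivalence classes.
State q0 belongs to the block {q0,q4}, which has 2 states.

2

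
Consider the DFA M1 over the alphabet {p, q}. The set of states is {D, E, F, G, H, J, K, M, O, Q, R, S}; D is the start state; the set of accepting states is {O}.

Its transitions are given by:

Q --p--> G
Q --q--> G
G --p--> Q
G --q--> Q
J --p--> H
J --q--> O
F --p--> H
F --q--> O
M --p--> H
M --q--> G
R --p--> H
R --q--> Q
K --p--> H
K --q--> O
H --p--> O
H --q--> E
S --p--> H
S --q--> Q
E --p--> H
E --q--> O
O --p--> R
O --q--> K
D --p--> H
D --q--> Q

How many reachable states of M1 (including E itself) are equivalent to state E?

2

First remove the unreachable states {F,J,M,S}; 8 states remain.
P0 = {O} | {D,E,G,H,K,Q,R}.
On input p, block {D,E,G,H,K,Q,R} splits into {D,E,G,K,Q,R} and {H}.
On input p, block {D,E,G,K,Q,R} splits into {D,E,K,R} and {G,Q}.
Refine {D,E,K,R} on symbol q: members go to different blocks, giving {E,K} and {D,R}.
Stable partition: {O} | {E,K} | {H} | {G,Q} | {D,R} — 5 equivalence classes.
State E belongs to the block {E,K}, which has 2 states.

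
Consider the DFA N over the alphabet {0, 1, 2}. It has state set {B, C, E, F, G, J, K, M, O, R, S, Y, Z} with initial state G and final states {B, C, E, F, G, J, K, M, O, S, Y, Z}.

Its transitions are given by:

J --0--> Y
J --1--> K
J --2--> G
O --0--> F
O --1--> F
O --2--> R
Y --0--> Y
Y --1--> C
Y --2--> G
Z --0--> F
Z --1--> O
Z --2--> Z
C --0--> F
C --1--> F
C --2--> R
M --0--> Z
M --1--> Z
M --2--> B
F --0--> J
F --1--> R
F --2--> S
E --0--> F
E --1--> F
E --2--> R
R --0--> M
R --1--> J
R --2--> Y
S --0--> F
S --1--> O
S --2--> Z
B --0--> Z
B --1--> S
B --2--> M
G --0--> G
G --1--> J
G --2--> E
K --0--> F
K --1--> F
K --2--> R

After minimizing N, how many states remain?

P0 = {B,C,E,F,G,J,K,M,O,S,Y,Z} | {R}.
On input 1, block {B,C,E,F,G,J,K,M,O,S,Y,Z} splits into {B,C,E,G,J,K,M,O,S,Y,Z} and {F}.
On input 0, block {B,C,E,G,J,K,M,O,S,Y,Z} splits into {C,E,K,O,S,Z} and {B,G,J,M,Y}.
On input 1, block {C,E,K,O,S,Z} splits into {C,E,K,O} and {S,Z}.
Refine {B,G,J,M,Y} on symbol 0: members go to different blocks, giving {G,J,Y} and {B,M}.
Refine {G,J,Y} on symbol 1: members go to different blocks, giving {J,Y} and {G}.
The partition is now stable with 7 blocks: {C,E,K,O} | {R} | {F} | {J,Y} | {S,Z} | {B,M} | {G}.

7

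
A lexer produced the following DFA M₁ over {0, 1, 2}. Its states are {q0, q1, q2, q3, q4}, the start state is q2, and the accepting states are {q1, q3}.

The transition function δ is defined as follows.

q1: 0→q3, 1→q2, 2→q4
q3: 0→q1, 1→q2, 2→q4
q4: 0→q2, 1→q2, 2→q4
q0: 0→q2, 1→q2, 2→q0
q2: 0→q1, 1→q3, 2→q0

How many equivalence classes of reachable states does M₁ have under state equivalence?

Every state is reachable, so we keep all 5.
Start with accepting vs non-accepting: {q1,q3} | {q0,q2,q4}.
Split {q0,q2,q4} by δ(·,0) → {q0,q4} and {q2}.
Stable partition: {q1,q3} | {q0,q4} | {q2} — 3 equivalence classes.

3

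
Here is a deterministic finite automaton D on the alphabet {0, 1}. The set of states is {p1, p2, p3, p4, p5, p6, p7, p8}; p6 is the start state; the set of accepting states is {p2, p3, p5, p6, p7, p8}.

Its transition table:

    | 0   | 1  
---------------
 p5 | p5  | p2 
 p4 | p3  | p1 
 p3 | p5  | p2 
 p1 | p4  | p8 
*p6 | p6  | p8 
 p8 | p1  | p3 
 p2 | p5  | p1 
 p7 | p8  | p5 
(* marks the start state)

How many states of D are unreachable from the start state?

1

No path from p6 leads to p7; the other 7 states are all reachable.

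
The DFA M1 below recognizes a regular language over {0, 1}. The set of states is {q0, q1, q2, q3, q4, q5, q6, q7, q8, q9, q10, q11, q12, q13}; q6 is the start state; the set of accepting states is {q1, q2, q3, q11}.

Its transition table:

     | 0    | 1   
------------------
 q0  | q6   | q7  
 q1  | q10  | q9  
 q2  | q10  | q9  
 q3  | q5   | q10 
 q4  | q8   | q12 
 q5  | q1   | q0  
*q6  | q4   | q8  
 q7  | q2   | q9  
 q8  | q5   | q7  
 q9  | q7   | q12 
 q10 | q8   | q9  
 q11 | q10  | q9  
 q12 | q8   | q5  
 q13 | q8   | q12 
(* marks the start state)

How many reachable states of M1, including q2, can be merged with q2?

States {q3,q11,q13} cannot be reached from the start state, so discard them.
Initial partition by acceptance: {q1,q2} | {q0,q4,q5,q6,q7,q8,q9,q10,q12}.
On input 0, block {q0,q4,q5,q6,q7,q8,q9,q10,q12} splits into {q0,q4,q6,q8,q9,q10,q12} and {q5,q7}.
On input 0, block {q0,q4,q6,q8,q9,q10,q12} splits into {q0,q4,q6,q10,q12} and {q8,q9}.
On input 0, block {q0,q4,q6,q10,q12} splits into {q4,q10,q12} and {q0,q6}.
Split {q4,q10,q12} by δ(·,1) → {q4} and {q10} and {q12}.
Refine {q5,q7} on symbol 1: members go to different blocks, giving {q5} and {q7}.
Refine {q8,q9} on symbol 0: members go to different blocks, giving {q8} and {q9}.
Refine {q0,q6} on symbol 0: members go to different blocks, giving {q0} and {q6}.
Stable partition: {q1,q2} | {q4} | {q5} | {q8} | {q0} | {q10} | {q12} | {q7} | {q9} | {q6} — 10 equivalence classes.
State q2 belongs to the block {q1,q2}, which has 2 states.

2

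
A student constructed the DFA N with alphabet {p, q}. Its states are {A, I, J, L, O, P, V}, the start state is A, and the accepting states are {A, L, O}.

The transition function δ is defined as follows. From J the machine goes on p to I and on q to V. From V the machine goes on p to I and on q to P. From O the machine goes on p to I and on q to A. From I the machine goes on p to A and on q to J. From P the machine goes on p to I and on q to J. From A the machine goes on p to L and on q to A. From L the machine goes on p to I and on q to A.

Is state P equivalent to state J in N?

Yes

Reachable states from the start: {A,I,J,L,P,V}. Unreachable: {O} — drop them.
P0 = {A,L} | {I,J,P,V}.
Refine {A,L} on symbol p: members go to different blocks, giving {A} and {L}.
Split {I,J,P,V} by δ(·,p) → {J,P,V} and {I}.
Stable partition: {A} | {J,P,V} | {L} | {I} — 4 equivalence classes.
P and J lie in the same block of the stable partition, so they are equivalent — no string distinguishes them.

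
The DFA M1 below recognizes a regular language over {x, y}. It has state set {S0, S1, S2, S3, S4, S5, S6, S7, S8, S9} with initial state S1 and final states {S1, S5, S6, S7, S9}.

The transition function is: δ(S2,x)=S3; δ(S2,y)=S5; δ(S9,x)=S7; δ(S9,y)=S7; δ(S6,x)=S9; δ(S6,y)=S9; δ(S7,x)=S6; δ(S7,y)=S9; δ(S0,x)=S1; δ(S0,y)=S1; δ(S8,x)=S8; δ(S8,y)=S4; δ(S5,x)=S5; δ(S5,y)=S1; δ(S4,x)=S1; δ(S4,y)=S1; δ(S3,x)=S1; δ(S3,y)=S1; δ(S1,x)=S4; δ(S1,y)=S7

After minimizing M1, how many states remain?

Reachable states from the start: {S1,S4,S6,S7,S9}. Unreachable: {S0,S2,S3,S5,S8} — drop them.
Start with accepting vs non-accepting: {S1,S6,S7,S9} | {S4}.
Split {S1,S6,S7,S9} by δ(·,x) → {S6,S7,S9} and {S1}.
No further refinement is possible. Final partition (3 blocks): {S6,S7,S9} | {S4} | {S1}.

3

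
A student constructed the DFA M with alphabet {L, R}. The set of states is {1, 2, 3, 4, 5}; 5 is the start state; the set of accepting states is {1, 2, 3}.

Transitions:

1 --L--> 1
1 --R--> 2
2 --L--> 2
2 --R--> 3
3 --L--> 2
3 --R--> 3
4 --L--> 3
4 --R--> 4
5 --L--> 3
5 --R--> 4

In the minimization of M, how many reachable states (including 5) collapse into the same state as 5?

2

States {1} cannot be reached from the start state, so discard them.
Initial partition by acceptance: {2,3} | {4,5}.
Stable partition: {2,3} | {4,5} — 2 equivalence classes.
State 5 belongs to the block {4,5}, which has 2 states.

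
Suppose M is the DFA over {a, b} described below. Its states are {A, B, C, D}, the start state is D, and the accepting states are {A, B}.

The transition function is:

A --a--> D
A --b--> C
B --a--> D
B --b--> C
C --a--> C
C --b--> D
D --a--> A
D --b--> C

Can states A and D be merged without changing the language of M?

No

First remove the unreachable states {B}; 3 states remain.
Start with accepting vs non-accepting: {A} | {C,D}.
Refine {C,D} on symbol a: members go to different blocks, giving {C} and {D}.
The partition is now stable with 3 blocks: {A} | {C} | {D}.
A and D end up in different blocks, so they are distinguishable. For instance, the string 'ε' is accepted from only A.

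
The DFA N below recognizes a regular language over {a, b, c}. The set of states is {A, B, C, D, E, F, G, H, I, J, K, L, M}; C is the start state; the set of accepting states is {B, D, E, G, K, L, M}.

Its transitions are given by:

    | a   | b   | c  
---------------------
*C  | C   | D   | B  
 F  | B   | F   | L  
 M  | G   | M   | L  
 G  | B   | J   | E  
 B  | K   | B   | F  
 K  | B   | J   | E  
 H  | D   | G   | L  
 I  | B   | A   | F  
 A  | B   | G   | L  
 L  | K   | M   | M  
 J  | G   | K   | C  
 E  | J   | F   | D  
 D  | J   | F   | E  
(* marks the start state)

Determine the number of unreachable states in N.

3

Starting at C and following transitions, the reachable set is {B, C, D, E, F, G, J, K, L, M}. That leaves A, H, I unreachable — 3 in total.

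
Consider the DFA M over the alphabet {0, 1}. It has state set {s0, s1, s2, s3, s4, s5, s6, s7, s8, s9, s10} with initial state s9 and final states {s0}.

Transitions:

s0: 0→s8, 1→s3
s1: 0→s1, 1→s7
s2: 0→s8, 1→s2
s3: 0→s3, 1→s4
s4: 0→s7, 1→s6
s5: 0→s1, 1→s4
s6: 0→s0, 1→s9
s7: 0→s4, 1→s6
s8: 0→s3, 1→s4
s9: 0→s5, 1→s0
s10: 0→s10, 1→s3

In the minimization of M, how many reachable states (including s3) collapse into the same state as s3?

4

Reachable states from the start: {s0,s1,s3,s4,s5,s6,s7,s8,s9}. Unreachable: {s2,s10} — drop them.
Start with accepting vs non-accepting: {s0} | {s1,s3,s4,s5,s6,s7,s8,s9}.
Refine {s1,s3,s4,s5,s6,s7,s8,s9} on symbol 0: members go to different blocks, giving {s1,s3,s4,s5,s7,s8,s9} and {s6}.
Split {s1,s3,s4,s5,s7,s8,s9} by δ(·,1) → {s1,s3,s5,s8} and {s4,s7} and {s9}.
No further refinement is possible. Final partition (5 blocks): {s0} | {s1,s3,s5,s8} | {s6} | {s4,s7} | {s9}.
The equivalence class containing s3 is {s1,s3,s5,s8}, of size 4.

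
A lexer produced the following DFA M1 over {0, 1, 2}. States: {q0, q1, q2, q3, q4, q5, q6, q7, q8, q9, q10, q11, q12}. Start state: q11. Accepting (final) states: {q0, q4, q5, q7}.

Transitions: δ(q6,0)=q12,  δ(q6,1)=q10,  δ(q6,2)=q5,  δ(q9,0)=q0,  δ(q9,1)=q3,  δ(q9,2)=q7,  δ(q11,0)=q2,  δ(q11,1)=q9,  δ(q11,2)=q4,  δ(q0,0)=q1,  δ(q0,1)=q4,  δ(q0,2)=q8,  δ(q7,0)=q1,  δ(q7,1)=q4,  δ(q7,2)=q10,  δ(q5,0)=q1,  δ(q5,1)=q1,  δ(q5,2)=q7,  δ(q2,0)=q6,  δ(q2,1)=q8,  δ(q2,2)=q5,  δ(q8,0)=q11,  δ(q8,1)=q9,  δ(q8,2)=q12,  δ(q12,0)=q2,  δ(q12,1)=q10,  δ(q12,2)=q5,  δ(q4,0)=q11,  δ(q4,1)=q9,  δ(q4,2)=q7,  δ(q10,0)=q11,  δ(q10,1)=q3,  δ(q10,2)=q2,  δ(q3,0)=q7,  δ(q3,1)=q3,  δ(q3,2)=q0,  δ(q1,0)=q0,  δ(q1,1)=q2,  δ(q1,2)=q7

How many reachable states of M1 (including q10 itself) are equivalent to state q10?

2

All states are reachable from the start state.
Initial partition by acceptance: {q0,q4,q5,q7} | {q1,q2,q3,q6,q8,q9,q10,q11,q12}.
On input 1, block {q0,q4,q5,q7} splits into {q0,q7} and {q4,q5}.
Split {q1,q2,q3,q6,q8,q9,q10,q11,q12} by δ(·,0) → {q2,q6,q8,q10,q11,q12} and {q1,q3,q9}.
On input 1, block {q2,q6,q8,q10,q11,q12} splits into {q2,q6,q12} and {q8,q10,q11}.
On input 0, block {q4,q5} splits into {q4} and {q5}.
Split {q1,q3,q9} by δ(·,1) → {q3,q9} and {q1}.
On input 0, block {q8,q10,q11} splits into {q8,q10} and {q11}.
No further refinement is possible. Final partition (8 blocks): {q0,q7} | {q2,q6,q12} | {q4} | {q3,q9} | {q8,q10} | {q5} | {q1} | {q11}.
State q10 belongs to the block {q8,q10}, which has 2 states.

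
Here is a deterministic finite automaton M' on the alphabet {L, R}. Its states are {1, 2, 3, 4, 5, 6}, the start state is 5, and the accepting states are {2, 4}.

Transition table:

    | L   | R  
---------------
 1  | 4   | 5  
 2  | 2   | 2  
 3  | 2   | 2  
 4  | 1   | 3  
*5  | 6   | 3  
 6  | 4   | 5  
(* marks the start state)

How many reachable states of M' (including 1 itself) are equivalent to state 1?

All states are reachable from the start state.
P0 = {2,4} | {1,3,5,6}.
Split {2,4} by δ(·,L) → {2} and {4}.
On input L, block {1,3,5,6} splits into {1,6} and {3} and {5}.
The partition is now stable with 5 blocks: {2} | {1,6} | {4} | {3} | {5}.
The equivalence class containing 1 is {1,6}, of size 2.

2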